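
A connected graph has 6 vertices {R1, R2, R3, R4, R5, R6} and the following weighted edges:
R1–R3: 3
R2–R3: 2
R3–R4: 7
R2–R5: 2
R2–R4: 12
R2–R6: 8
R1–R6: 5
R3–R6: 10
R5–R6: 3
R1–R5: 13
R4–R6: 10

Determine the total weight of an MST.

17

Sort edges by weight, then run Kruskal:
R2–R3 (2): add — endpoints in different components.
R2–R5 (2): add — endpoints in different components.
R1–R3 (3): add — endpoints in different components.
R5–R6 (3): add — endpoints in different components.
R1–R6 (5): skip — R6 and R1 already connected.
R3–R4 (7): add — endpoints in different components.
MST edges: R2–R3, R2–R5, R1–R3, R5–R6, R3–R4; total weight 2+2+3+3+7 = 17.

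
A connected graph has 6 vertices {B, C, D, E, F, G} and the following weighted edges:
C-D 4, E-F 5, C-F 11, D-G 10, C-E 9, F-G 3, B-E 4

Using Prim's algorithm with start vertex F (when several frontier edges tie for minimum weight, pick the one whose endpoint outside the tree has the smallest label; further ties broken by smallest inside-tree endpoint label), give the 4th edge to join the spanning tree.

C-E

Prim's algorithm from F:
Step 1: frontier [F-G 3, E-F 5, C-F 11] → take F-G (3); add G.
Step 2: frontier [E-F 5, C-F 11, D-G 10] → take E-F (5); add E.
Step 3: frontier [B-E 4, C-E 9, C-F 11, D-G 10] → take B-E (4); add B.
Step 4: frontier [C-E 9, C-F 11, D-G 10] → take C-E (9); add C.
Step 5: frontier [C-D 4, D-G 10] → take C-D (4); add D.
The 4th edge added is C-E.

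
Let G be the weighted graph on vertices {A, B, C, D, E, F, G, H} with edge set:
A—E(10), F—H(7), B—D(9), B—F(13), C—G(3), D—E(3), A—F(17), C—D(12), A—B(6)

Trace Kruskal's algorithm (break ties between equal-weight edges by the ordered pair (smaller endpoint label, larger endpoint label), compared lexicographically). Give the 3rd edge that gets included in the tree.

A-B

Kruskal's algorithm — process edges by increasing weight (ties by edge label):
C—G (3): add — endpoints in different components.
D—E (3): add — endpoints in different components.
A—B (6): add — endpoints in different components.
F—H (7): add — endpoints in different components.
B—D (9): add — endpoints in different components.
A—E (10): skip — A and E already connected.
C—D (12): add — endpoints in different components.
B—F (13): add — endpoints in different components.
The 3rd edge added is A—B.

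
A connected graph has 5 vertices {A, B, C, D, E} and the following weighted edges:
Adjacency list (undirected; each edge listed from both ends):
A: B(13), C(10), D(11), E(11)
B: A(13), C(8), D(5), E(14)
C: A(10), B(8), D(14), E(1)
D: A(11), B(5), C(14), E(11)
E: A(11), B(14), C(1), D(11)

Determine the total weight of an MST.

24

Sort edges by weight, then run Kruskal:
C—E (1): add. Components now {A} {B} {C,E} {D}
B—D (5): add. Components now {A} {B,D} {C,E}
B—C (8): add. Components now {A} {B,C,D,E}
A—C (10): add. Components now {A,B,C,D,E}
MST edges: C—E, B—D, B—C, A—C; total weight 1+5+8+10 = 24.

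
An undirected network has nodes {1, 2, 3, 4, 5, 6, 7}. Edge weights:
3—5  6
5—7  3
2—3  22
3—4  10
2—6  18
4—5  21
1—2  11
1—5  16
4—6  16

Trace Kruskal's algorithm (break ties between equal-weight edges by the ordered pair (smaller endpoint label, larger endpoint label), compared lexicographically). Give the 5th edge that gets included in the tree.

1-5

Kruskal: consider edges lightest-first.
5—7 (3): add. Components now {1} {2} {3} {4} {5,7} {6}
3—5 (6): add. Components now {1} {2} {3,5,7} {4} {6}
3—4 (10): add. Components now {1} {2} {3,4,5,7} {6}
1—2 (11): add. Components now {1,2} {3,4,5,7} {6}
1—5 (16): add. Components now {1,2,3,4,5,7} {6}
4—6 (16): add. Components now {1,2,3,4,5,6,7}
The 5th edge added is 1—5.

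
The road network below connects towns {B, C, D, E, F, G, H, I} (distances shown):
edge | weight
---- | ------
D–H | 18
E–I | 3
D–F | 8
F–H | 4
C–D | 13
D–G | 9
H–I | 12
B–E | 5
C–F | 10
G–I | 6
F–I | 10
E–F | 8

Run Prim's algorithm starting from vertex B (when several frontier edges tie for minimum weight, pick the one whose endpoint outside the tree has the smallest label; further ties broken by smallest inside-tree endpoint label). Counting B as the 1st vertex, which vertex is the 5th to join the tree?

F

Prim, starting at B.
Step 1: frontier [B–E 5] → take B–E (5); add E.
Step 2: frontier [E–I 3, E–F 8] → take E–I (3); add I.
Step 3: frontier [E–F 8, G–I 6, F–I 10, H–I 12] → take G–I (6); add G.
Step 4: frontier [E–F 8, D–G 9, F–I 10, H–I 12] → take E–F (8); add F.
Step 5: frontier [F–H 4, D–F 8, C–F 10, D–G 9, H–I 12] → take F–H (4); add H.
Step 6: frontier [D–F 8, C–F 10, D–G 9, D–H 18] → take D–F (8); add D.
Step 7: frontier [C–D 13, C–F 10] → take C–F (10); add C.
Vertex order: B, E, I, G, F, H, D, C. The 5th vertex is F.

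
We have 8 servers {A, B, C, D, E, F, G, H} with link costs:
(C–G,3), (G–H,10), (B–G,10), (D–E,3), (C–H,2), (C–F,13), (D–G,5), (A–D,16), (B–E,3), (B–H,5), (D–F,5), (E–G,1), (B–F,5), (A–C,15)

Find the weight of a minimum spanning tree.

32

Prim's algorithm from H:
Step 1: frontier [C–H 2, B–H 5, G–H 10] → take C–H (2); add C.
Step 2: frontier [C–G 3, C–F 13, A–C 15, B–H 5, G–H 10] → take C–G (3); add G.
Step 3: frontier [C–F 13, A–C 15, E–G 1, D–G 5, B–G 10, B–H 5] → take E–G (1); add E.
Step 4: frontier [C–F 13, A–C 15, B–E 3, D–E 3, D–G 5, B–G 10, B–H 5] → take B–E (3); add B.
Step 5: frontier [B–F 5, C–F 13, A–C 15, D–E 3, D–G 5] → take D–E (3); add D.
Step 6: frontier [B–F 5, C–F 13, A–C 15, D–F 5, A–D 16] → take B–F (5); add F.
Step 7: frontier [A–C 15, A–D 16] → take A–C (15); add A.
MST edges: C–H, C–G, E–G, B–E, D–E, B–F, A–C; total weight 2+3+1+3+3+5+15 = 32.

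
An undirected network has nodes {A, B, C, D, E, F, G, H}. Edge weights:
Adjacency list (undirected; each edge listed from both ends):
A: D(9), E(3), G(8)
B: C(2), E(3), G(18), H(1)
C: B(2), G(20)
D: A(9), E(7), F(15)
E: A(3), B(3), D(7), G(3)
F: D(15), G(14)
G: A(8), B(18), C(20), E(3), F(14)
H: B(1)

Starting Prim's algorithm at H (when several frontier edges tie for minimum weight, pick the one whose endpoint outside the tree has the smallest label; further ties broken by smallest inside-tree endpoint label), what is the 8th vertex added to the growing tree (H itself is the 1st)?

Grow the tree from H using Prim:
Step 1: frontier [B–H 1] → take B–H (1); add B.
Step 2: frontier [B–C 2, B–E 3, B–G 18] → take B–C (2); add C.
Step 3: frontier [B–E 3, B–G 18, C–G 20] → take B–E (3); add E.
Step 4: frontier [B–G 18, C–G 20, A–E 3, E–G 3, D–E 7] → take A–E (3); add A.
Step 5: frontier [A–G 8, A–D 9, B–G 18, C–G 20, E–G 3, D–E 7] → take E–G (3); add G.
Step 6: frontier [A–D 9, D–E 7, F–G 14] → take D–E (7); add D.
Step 7: frontier [D–F 15, F–G 14] → take F–G (14); add F.
Vertex order: H, B, C, E, A, G, D, F. The 8th vertex is F.

F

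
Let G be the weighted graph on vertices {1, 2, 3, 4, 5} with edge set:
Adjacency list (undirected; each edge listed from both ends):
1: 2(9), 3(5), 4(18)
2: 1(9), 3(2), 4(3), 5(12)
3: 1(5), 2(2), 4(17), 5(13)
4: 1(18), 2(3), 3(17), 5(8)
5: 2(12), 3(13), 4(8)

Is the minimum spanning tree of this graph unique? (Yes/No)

Yes

Kruskal: consider edges lightest-first.
2 3 (2): add — endpoints in different components.
2 4 (3): add — endpoints in different components.
1 3 (5): add — endpoints in different components.
4 5 (8): add — endpoints in different components.
Every non-tree edge has weight strictly greater than the heaviest edge on the tree path between its endpoints, so the MST is unique.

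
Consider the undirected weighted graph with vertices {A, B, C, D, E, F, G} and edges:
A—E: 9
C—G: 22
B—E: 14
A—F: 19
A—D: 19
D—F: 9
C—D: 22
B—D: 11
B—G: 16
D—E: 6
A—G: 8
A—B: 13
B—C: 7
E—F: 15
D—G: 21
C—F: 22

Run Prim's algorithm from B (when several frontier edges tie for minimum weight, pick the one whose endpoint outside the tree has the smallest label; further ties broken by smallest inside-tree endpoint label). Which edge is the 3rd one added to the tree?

D-E

Prim's algorithm from B:
Step 1: cheapest edge leaving the tree is B—C (7); add C.
Step 2: cheapest edge leaving the tree is B—D (11); add D.
Step 3: cheapest edge leaving the tree is D—E (6); add E.
Step 4: cheapest edge leaving the tree is A—E (9); add A.
Step 5: cheapest edge leaving the tree is A—G (8); add G.
Step 6: cheapest edge leaving the tree is D—F (9); add F.
The 3rd edge added is D—E.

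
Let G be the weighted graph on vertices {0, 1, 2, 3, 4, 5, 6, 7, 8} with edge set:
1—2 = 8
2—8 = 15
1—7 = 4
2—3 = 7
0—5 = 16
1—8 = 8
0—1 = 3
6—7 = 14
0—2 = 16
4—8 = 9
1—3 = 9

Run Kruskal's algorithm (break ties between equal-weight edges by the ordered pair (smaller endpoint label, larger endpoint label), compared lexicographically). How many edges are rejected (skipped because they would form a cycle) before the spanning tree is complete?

Kruskal: consider edges lightest-first.
0—1 (3): add — endpoints in different components.
1—7 (4): add — endpoints in different components.
2—3 (7): add — endpoints in different components.
1—2 (8): add — endpoints in different components.
1—8 (8): add — endpoints in different components.
1—3 (9): skip — 1 and 3 already connected.
4—8 (9): add — endpoints in different components.
6—7 (14): add — endpoints in different components.
2—8 (15): skip — 2 and 8 already connected.
0—2 (16): skip — 0 and 2 already connected.
0—5 (16): add — endpoints in different components.
Edges rejected before the tree was complete: 3.

3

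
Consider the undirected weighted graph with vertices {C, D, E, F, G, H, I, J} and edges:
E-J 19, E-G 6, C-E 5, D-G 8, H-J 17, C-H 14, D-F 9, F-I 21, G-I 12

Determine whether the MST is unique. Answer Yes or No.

Kruskal: consider edges lightest-first.
C-E (5): add — endpoints in different components.
E-G (6): add — endpoints in different components.
D-G (8): add — endpoints in different components.
D-F (9): add — endpoints in different components.
G-I (12): add — endpoints in different components.
C-H (14): add — endpoints in different components.
H-J (17): add — endpoints in different components.
Every non-tree edge has weight strictly greater than the heaviest edge on the tree path between its endpoints, so the MST is unique.

Yes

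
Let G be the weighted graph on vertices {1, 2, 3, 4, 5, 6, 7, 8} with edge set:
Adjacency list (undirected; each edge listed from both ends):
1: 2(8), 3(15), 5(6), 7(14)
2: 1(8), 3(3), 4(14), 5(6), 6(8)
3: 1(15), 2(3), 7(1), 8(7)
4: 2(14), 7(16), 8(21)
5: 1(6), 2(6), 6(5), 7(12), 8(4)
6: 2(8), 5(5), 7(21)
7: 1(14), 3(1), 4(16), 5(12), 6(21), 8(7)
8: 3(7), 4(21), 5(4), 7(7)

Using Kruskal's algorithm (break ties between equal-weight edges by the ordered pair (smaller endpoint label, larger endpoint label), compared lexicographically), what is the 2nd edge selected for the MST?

Kruskal's algorithm — process edges by increasing weight (ties by edge label):
3–7 (1): add — endpoints in different components.
2–3 (3): add — endpoints in different components.
5–8 (4): add — endpoints in different components.
5–6 (5): add — endpoints in different components.
1–5 (6): add — endpoints in different components.
2–5 (6): add — endpoints in different components.
3–8 (7): skip — 3 and 8 already connected.
7–8 (7): skip — 7 and 8 already connected.
1–2 (8): skip — 1 and 2 already connected.
2–6 (8): skip — 2 and 6 already connected.
5–7 (12): skip — 5 and 7 already connected.
1–7 (14): skip — 1 and 7 already connected.
2–4 (14): add — endpoints in different components.
The 2nd edge added is 2–3.

2-3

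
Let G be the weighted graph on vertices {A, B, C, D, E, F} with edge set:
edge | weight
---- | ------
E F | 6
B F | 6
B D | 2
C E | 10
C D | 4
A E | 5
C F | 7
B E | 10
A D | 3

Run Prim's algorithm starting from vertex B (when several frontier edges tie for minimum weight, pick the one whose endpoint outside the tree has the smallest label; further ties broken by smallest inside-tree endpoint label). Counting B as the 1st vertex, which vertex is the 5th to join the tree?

E

Prim, starting at B.
Step 1: frontier [B D 2, B F 6, B E 10] → take B D (2); add D.
Step 2: frontier [B F 6, B E 10, A D 3, C D 4] → take A D (3); add A.
Step 3: frontier [A E 5, B F 6, B E 10, C D 4] → take C D (4); add C.
Step 4: frontier [A E 5, B F 6, B E 10, C F 7, C E 10] → take A E (5); add E.
Step 5: frontier [B F 6, C F 7, E F 6] → take B F (6); add F.
Vertex order: B, D, A, C, E, F. The 5th vertex is E.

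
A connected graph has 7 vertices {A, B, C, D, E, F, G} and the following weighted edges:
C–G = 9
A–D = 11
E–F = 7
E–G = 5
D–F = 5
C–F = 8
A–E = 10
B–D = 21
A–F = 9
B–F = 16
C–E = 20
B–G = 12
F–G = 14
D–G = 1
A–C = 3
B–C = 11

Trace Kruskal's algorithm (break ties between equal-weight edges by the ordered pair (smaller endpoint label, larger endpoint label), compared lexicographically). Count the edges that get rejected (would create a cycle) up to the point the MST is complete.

Sort edges by weight, then run Kruskal:
D–G (1): add. Components now {A} {B} {C} {D,G} {E} {F}
A–C (3): add. Components now {A,C} {B} {D,G} {E} {F}
D–F (5): add. Components now {A,C} {B} {D,F,G} {E}
E–G (5): add. Components now {A,C} {B} {D,E,F,G}
E–F (7): skip — E and F already connected.
C–F (8): add. Components now {A,C,D,E,F,G} {B}
A–F (9): skip — A and F already connected.
C–G (9): skip — C and G already connected.
A–E (10): skip — A and E already connected.
A–D (11): skip — A and D already connected.
B–C (11): add. Components now {A,B,C,D,E,F,G}
Edges rejected before the tree was complete: 5.

5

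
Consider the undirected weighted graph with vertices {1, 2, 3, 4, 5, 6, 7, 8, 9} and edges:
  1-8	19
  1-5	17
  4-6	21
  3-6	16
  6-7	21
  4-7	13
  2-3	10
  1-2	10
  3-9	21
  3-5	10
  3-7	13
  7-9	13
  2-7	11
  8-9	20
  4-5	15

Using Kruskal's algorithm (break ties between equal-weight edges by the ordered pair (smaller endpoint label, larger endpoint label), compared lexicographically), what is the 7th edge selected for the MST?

3-6

Kruskal's algorithm — process edges by increasing weight (ties by edge label):
1-2 (10): add — endpoints in different components.
2-3 (10): add — endpoints in different components.
3-5 (10): add — endpoints in different components.
2-7 (11): add — endpoints in different components.
3-7 (13): skip — 3 and 7 already connected.
4-7 (13): add — endpoints in different components.
7-9 (13): add — endpoints in different components.
4-5 (15): skip — 4 and 5 already connected.
3-6 (16): add — endpoints in different components.
1-5 (17): skip — 1 and 5 already connected.
1-8 (19): add — endpoints in different components.
The 7th edge added is 3-6.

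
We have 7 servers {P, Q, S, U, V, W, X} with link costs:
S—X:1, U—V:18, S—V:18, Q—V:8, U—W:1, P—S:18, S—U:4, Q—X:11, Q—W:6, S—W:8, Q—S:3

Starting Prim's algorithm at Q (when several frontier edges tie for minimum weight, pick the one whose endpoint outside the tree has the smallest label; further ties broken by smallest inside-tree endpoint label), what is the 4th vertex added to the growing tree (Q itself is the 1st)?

Grow the tree from Q using Prim:
Step 1: cheapest edge leaving the tree is Q—S (3); add S.
Step 2: cheapest edge leaving the tree is S—X (1); add X.
Step 3: cheapest edge leaving the tree is S—U (4); add U.
Step 4: cheapest edge leaving the tree is U—W (1); add W.
Step 5: cheapest edge leaving the tree is Q—V (8); add V.
Step 6: cheapest edge leaving the tree is P—S (18); add P.
Vertex order: Q, S, X, U, W, V, P. The 4th vertex is U.

U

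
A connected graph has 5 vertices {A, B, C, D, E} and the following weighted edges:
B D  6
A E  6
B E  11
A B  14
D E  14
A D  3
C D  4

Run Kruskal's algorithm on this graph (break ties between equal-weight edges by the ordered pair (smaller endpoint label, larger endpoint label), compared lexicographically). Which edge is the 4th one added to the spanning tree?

Sort edges by weight, then run Kruskal:
A D (3): add. Components now {A,D} {B} {C} {E}
C D (4): add. Components now {A,C,D} {B} {E}
A E (6): add. Components now {A,C,D,E} {B}
B D (6): add. Components now {A,B,C,D,E}
The 4th edge added is B D.

B-D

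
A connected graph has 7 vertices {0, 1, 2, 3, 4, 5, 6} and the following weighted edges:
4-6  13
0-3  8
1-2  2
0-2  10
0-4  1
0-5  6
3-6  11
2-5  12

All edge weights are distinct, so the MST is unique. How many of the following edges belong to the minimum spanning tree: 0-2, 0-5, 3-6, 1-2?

4

Kruskal's algorithm — process edges by increasing weight (ties by edge label):
0-4 (1): add. Components now {0,4} {1} {2} {3} {5} {6}
1-2 (2): add. Components now {0,4} {1,2} {3} {5} {6}
0-5 (6): add. Components now {0,4,5} {1,2} {3} {6}
0-3 (8): add. Components now {0,3,4,5} {1,2} {6}
0-2 (10): add. Components now {0,1,2,3,4,5} {6}
3-6 (11): add. Components now {0,1,2,3,4,5,6}
MST edge set: {0-4, 1-2, 0-5, 0-3, 0-2, 3-6}.
Of the listed edges, {0-2, 0-5, 3-6, 1-2} are in the MST → 4.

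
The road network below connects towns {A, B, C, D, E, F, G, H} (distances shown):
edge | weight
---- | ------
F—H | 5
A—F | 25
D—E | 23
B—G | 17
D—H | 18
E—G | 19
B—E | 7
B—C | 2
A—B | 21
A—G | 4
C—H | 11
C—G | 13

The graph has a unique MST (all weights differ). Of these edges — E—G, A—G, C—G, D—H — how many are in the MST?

Sort edges by weight, then run Kruskal:
B—C (2): add — endpoints in different components.
A—G (4): add — endpoints in different components.
F—H (5): add — endpoints in different components.
B—E (7): add — endpoints in different components.
C—H (11): add — endpoints in different components.
C—G (13): add — endpoints in different components.
B—G (17): skip — B and G already connected.
D—H (18): add — endpoints in different components.
MST edge set: {B—C, A—G, F—H, B—E, C—H, C—G, D—H}.
Of the listed edges, {A—G, C—G, D—H} are in the MST → 3.

3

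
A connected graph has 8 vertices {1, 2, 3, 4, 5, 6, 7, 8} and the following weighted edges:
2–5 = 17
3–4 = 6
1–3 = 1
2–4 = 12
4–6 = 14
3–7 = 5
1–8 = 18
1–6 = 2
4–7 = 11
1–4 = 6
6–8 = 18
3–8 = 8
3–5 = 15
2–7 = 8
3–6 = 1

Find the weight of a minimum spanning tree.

Sort edges by weight, then run Kruskal:
1–3 (1): add — endpoints in different components.
3–6 (1): add — endpoints in different components.
1–6 (2): skip — 1 and 6 already connected.
3–7 (5): add — endpoints in different components.
1–4 (6): add — endpoints in different components.
3–4 (6): skip — 3 and 4 already connected.
2–7 (8): add — endpoints in different components.
3–8 (8): add — endpoints in different components.
4–7 (11): skip — 4 and 7 already connected.
2–4 (12): skip — 2 and 4 already connected.
4–6 (14): skip — 4 and 6 already connected.
3–5 (15): add — endpoints in different components.
MST edges: 1–3, 3–6, 3–7, 1–4, 2–7, 3–8, 3–5; total weight 1+1+5+6+8+8+15 = 44.

44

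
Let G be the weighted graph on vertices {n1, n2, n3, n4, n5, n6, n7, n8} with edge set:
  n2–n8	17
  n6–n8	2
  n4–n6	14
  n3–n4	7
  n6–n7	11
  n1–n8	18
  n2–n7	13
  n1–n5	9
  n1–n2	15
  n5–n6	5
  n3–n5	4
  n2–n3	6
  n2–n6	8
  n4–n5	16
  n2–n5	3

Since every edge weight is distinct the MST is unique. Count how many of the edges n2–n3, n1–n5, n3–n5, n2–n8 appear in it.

2

Kruskal: consider edges lightest-first.
n6–n8 (2): add — endpoints in different components.
n2–n5 (3): add — endpoints in different components.
n3–n5 (4): add — endpoints in different components.
n5–n6 (5): add — endpoints in different components.
n2–n3 (6): skip — n3 and n2 already connected.
n3–n4 (7): add — endpoints in different components.
n2–n6 (8): skip — n6 and n2 already connected.
n1–n5 (9): add — endpoints in different components.
n6–n7 (11): add — endpoints in different components.
MST edge set: {n6–n8, n2–n5, n3–n5, n5–n6, n3–n4, n1–n5, n6–n7}.
Of the listed edges, {n1–n5, n3–n5} are in the MST → 2.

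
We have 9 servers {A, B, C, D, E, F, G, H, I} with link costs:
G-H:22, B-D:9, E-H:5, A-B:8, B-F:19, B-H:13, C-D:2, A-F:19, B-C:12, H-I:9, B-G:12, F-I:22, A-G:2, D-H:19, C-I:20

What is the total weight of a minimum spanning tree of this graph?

67

Kruskal: consider edges lightest-first.
A-G (2): add — endpoints in different components.
C-D (2): add — endpoints in different components.
E-H (5): add — endpoints in different components.
A-B (8): add — endpoints in different components.
B-D (9): add — endpoints in different components.
H-I (9): add — endpoints in different components.
B-C (12): skip — B and C already connected.
B-G (12): skip — B and G already connected.
B-H (13): add — endpoints in different components.
A-F (19): add — endpoints in different components.
MST edges: A-G, C-D, E-H, A-B, B-D, H-I, B-H, A-F; total weight 2+2+5+8+9+9+13+19 = 67.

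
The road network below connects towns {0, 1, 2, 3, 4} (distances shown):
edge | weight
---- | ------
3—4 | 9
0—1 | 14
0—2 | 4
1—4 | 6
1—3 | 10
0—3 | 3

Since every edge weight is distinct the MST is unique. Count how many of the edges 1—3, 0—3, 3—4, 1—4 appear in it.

Kruskal: consider edges lightest-first.
0—3 (3): add — endpoints in different components.
0—2 (4): add — endpoints in different components.
1—4 (6): add — endpoints in different components.
3—4 (9): add — endpoints in different components.
MST edge set: {0—3, 0—2, 1—4, 3—4}.
Of the listed edges, {0—3, 3—4, 1—4} are in the MST → 3.

3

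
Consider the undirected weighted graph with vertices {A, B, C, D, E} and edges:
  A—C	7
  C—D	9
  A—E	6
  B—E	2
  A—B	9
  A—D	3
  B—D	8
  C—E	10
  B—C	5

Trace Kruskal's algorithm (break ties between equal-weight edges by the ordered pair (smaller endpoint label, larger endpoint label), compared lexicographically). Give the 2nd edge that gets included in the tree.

A-D

Sort edges by weight, then run Kruskal:
B—E (2): add. Components now {A} {B,E} {C} {D}
A—D (3): add. Components now {A,D} {B,E} {C}
B—C (5): add. Components now {A,D} {B,C,E}
A—E (6): add. Components now {A,B,C,D,E}
The 2nd edge added is A—D.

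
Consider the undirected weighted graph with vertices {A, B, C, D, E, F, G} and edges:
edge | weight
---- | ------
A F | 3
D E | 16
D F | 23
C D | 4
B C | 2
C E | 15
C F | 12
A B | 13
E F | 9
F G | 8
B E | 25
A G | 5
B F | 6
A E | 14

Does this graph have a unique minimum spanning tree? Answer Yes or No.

Yes

Sort edges by weight, then run Kruskal:
B C (2): add. Components now {A} {B,C} {D} {E} {F} {G}
A F (3): add. Components now {A,F} {B,C} {D} {E} {G}
C D (4): add. Components now {A,F} {B,C,D} {E} {G}
A G (5): add. Components now {A,F,G} {B,C,D} {E}
B F (6): add. Components now {A,B,C,D,F,G} {E}
F G (8): skip — F and G already connected.
E F (9): add. Components now {A,B,C,D,E,F,G}
Every non-tree edge has weight strictly greater than the heaviest edge on the tree path between its endpoints, so the MST is unique.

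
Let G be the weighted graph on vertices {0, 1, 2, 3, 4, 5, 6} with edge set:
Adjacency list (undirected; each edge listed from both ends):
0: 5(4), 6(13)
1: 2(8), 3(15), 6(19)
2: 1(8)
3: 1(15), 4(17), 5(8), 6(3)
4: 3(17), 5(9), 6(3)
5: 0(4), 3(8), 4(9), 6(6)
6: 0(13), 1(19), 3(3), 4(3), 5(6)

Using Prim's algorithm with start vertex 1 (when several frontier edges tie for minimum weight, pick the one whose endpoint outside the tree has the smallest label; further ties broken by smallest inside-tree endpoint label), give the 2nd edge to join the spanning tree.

1-3

Prim, starting at 1.
Step 1: cheapest edge leaving the tree is 1-2 (8); add 2.
Step 2: cheapest edge leaving the tree is 1-3 (15); add 3.
Step 3: cheapest edge leaving the tree is 3-6 (3); add 6.
Step 4: cheapest edge leaving the tree is 4-6 (3); add 4.
Step 5: cheapest edge leaving the tree is 5-6 (6); add 5.
Step 6: cheapest edge leaving the tree is 0-5 (4); add 0.
The 2nd edge added is 1-3.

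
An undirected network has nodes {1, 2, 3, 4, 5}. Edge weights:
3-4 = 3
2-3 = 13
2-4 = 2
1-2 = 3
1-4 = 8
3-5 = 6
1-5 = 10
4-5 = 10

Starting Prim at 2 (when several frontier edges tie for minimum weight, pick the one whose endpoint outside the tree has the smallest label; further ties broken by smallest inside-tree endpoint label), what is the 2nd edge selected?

1-2

Grow the tree from 2 using Prim:
Step 1: frontier [2-4 2, 1-2 3, 2-3 13] → take 2-4 (2); add 4.
Step 2: frontier [1-2 3, 2-3 13, 3-4 3, 1-4 8, 4-5 10] → take 1-2 (3); add 1.
Step 3: frontier [1-5 10, 2-3 13, 3-4 3, 4-5 10] → take 3-4 (3); add 3.
Step 4: frontier [1-5 10, 3-5 6, 4-5 10] → take 3-5 (6); add 5.
The 2nd edge added is 1-2.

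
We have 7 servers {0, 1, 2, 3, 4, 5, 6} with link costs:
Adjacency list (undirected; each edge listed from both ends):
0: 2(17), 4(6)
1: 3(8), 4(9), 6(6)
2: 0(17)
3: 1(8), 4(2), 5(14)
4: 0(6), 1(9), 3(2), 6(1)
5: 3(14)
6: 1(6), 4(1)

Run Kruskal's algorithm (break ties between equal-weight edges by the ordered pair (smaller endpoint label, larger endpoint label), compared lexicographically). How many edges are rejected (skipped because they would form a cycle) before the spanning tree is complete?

2

Kruskal: consider edges lightest-first.
4-6 (1): add. Components now {0} {1} {2} {3} {4,6} {5}
3-4 (2): add. Components now {0} {1} {2} {3,4,6} {5}
0-4 (6): add. Components now {0,3,4,6} {1} {2} {5}
1-6 (6): add. Components now {0,1,3,4,6} {2} {5}
1-3 (8): skip — 1 and 3 already connected.
1-4 (9): skip — 1 and 4 already connected.
3-5 (14): add. Components now {0,1,3,4,5,6} {2}
0-2 (17): add. Components now {0,1,2,3,4,5,6}
Edges rejected before the tree was complete: 2.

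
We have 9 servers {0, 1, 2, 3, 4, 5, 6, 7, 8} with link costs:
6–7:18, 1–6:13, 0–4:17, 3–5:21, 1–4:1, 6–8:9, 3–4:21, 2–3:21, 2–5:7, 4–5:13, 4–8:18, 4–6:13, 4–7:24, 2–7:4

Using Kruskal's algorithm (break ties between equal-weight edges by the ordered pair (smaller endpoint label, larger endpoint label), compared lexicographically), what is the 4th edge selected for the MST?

Kruskal's algorithm — process edges by increasing weight (ties by edge label):
1–4 (1): add — endpoints in different components.
2–7 (4): add — endpoints in different components.
2–5 (7): add — endpoints in different components.
6–8 (9): add — endpoints in different components.
1–6 (13): add — endpoints in different components.
4–5 (13): add — endpoints in different components.
4–6 (13): skip — 4 and 6 already connected.
0–4 (17): add — endpoints in different components.
4–8 (18): skip — 4 and 8 already connected.
6–7 (18): skip — 6 and 7 already connected.
2–3 (21): add — endpoints in different components.
The 4th edge added is 6–8.

6-8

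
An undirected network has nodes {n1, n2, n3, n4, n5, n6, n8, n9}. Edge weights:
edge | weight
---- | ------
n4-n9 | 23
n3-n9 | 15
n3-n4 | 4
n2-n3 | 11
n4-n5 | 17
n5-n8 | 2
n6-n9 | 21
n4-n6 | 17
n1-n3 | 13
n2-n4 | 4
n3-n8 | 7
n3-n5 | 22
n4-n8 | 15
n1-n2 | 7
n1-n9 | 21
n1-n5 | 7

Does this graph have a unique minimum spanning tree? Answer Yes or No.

Kruskal: consider edges lightest-first.
n5-n8 (2): add — endpoints in different components.
n2-n4 (4): add — endpoints in different components.
n3-n4 (4): add — endpoints in different components.
n1-n2 (7): add — endpoints in different components.
n1-n5 (7): add — endpoints in different components.
n3-n8 (7): skip — n3 and n8 already connected.
n2-n3 (11): skip — n3 and n2 already connected.
n1-n3 (13): skip — n3 and n1 already connected.
n3-n9 (15): add — endpoints in different components.
n4-n8 (15): skip — n8 and n4 already connected.
n4-n5 (17): skip — n5 and n4 already connected.
n4-n6 (17): add — endpoints in different components.
Non-tree edge n3-n8 has weight 7, equal to the heaviest edge on its tree cycle — swapping gives another MST of the same weight. Not unique.

No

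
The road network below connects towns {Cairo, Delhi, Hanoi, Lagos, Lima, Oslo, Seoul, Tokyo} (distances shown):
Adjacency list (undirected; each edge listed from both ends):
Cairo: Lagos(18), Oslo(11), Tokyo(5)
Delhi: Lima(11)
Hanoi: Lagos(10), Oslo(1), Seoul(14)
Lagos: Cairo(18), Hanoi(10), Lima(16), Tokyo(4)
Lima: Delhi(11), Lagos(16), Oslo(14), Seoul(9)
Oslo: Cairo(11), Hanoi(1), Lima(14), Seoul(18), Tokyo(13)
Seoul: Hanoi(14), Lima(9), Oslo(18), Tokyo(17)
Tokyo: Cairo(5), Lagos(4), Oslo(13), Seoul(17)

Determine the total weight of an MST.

54

Sort edges by weight, then run Kruskal:
Hanoi-Oslo (1): add — endpoints in different components.
Lagos-Tokyo (4): add — endpoints in different components.
Cairo-Tokyo (5): add — endpoints in different components.
Lima-Seoul (9): add — endpoints in different components.
Hanoi-Lagos (10): add — endpoints in different components.
Cairo-Oslo (11): skip — Oslo and Cairo already connected.
Delhi-Lima (11): add — endpoints in different components.
Oslo-Tokyo (13): skip — Oslo and Tokyo already connected.
Hanoi-Seoul (14): add — endpoints in different components.
MST edges: Hanoi-Oslo, Lagos-Tokyo, Cairo-Tokyo, Lima-Seoul, Hanoi-Lagos, Delhi-Lima, Hanoi-Seoul; total weight 1+4+5+9+10+11+14 = 54.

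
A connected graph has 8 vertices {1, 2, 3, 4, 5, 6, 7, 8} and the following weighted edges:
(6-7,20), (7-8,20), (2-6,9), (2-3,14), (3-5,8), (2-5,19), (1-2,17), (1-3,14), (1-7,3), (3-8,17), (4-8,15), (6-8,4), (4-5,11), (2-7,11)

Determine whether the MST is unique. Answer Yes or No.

No

Kruskal's algorithm — process edges by increasing weight (ties by edge label):
1-7 (3): add — endpoints in different components.
6-8 (4): add — endpoints in different components.
3-5 (8): add — endpoints in different components.
2-6 (9): add — endpoints in different components.
2-7 (11): add — endpoints in different components.
4-5 (11): add — endpoints in different components.
1-3 (14): add — endpoints in different components.
Non-tree edge 2-3 has weight 14, equal to the heaviest edge on its tree cycle — swapping gives another MST of the same weight. Not unique.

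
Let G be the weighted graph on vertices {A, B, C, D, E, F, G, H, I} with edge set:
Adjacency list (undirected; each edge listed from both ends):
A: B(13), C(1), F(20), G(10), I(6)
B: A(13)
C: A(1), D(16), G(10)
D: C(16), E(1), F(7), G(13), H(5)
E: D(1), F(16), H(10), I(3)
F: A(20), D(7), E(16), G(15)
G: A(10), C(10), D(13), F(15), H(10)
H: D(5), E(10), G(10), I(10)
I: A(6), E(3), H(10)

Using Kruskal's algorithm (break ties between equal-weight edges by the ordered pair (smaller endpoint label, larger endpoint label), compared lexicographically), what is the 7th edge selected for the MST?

Kruskal: consider edges lightest-first.
A—C (1): add — endpoints in different components.
D—E (1): add — endpoints in different components.
E—I (3): add — endpoints in different components.
D—H (5): add — endpoints in different components.
A—I (6): add — endpoints in different components.
D—F (7): add — endpoints in different components.
A—G (10): add — endpoints in different components.
C—G (10): skip — C and G already connected.
E—H (10): skip — E and H already connected.
G—H (10): skip — G and H already connected.
H—I (10): skip — H and I already connected.
A—B (13): add — endpoints in different components.
The 7th edge added is A—G.

A-G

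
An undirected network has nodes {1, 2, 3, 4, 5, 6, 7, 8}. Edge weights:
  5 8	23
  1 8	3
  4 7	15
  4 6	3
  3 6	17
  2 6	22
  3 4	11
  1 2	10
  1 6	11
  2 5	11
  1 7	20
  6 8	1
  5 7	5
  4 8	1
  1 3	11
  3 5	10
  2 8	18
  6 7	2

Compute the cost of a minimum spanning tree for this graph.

32

Kruskal's algorithm — process edges by increasing weight (ties by edge label):
4 8 (1): add — endpoints in different components.
6 8 (1): add — endpoints in different components.
6 7 (2): add — endpoints in different components.
1 8 (3): add — endpoints in different components.
4 6 (3): skip — 4 and 6 already connected.
5 7 (5): add — endpoints in different components.
1 2 (10): add — endpoints in different components.
3 5 (10): add — endpoints in different components.
MST edges: 4 8, 6 8, 6 7, 1 8, 5 7, 1 2, 3 5; total weight 1+1+2+3+5+10+10 = 32.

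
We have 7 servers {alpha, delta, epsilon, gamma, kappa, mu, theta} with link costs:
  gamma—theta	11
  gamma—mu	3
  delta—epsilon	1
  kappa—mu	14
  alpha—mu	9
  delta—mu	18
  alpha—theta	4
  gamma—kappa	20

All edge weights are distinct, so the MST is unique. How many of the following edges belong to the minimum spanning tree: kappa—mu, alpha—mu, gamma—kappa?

Kruskal: consider edges lightest-first.
delta—epsilon (1): add. Components now {kappa} {delta,epsilon} {theta} {alpha} {mu} {gamma}
gamma—mu (3): add. Components now {kappa} {delta,epsilon} {theta} {alpha} {gamma,mu}
alpha—theta (4): add. Components now {kappa} {delta,epsilon} {alpha,theta} {gamma,mu}
alpha—mu (9): add. Components now {kappa} {delta,epsilon} {alpha,gamma,mu,theta}
gamma—theta (11): skip — theta and gamma already connected.
kappa—mu (14): add. Components now {alpha,gamma,kappa,mu,theta} {delta,epsilon}
delta—mu (18): add. Components now {alpha,delta,epsilon,gamma,kappa,mu,theta}
MST edge set: {delta—epsilon, gamma—mu, alpha—theta, alpha—mu, kappa—mu, delta—mu}.
Of the listed edges, {kappa—mu, alpha—mu} are in the MST → 2.

2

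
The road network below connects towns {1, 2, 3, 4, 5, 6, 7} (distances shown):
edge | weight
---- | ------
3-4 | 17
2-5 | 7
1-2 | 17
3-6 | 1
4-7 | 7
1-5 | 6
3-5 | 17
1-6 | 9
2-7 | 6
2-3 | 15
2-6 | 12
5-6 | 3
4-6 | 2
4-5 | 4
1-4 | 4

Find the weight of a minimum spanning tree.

Kruskal's algorithm — process edges by increasing weight (ties by edge label):
3-6 (1): add. Components now {1} {2} {3,6} {4} {5} {7}
4-6 (2): add. Components now {1} {2} {3,4,6} {5} {7}
5-6 (3): add. Components now {1} {2} {3,4,5,6} {7}
1-4 (4): add. Components now {1,3,4,5,6} {2} {7}
4-5 (4): skip — 4 and 5 already connected.
1-5 (6): skip — 1 and 5 already connected.
2-7 (6): add. Components now {1,3,4,5,6} {2,7}
2-5 (7): add. Components now {1,2,3,4,5,6,7}
MST edges: 3-6, 4-6, 5-6, 1-4, 2-7, 2-5; total weight 1+2+3+4+6+7 = 23.

23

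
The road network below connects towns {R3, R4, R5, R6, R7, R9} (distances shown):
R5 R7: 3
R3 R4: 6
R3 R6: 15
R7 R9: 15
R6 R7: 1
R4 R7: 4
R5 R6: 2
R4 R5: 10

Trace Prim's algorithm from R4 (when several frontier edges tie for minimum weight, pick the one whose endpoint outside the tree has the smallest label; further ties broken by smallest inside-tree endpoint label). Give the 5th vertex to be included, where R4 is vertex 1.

Prim's algorithm from R4:
Step 1: frontier [R4 R7 4, R3 R4 6, R4 R5 10] → take R4 R7 (4); add R7.
Step 2: frontier [R3 R4 6, R4 R5 10, R6 R7 1, R5 R7 3, R7 R9 15] → take R6 R7 (1); add R6.
Step 3: frontier [R3 R4 6, R4 R5 10, R5 R6 2, R3 R6 15, R5 R7 3, R7 R9 15] → take R5 R6 (2); add R5.
Step 4: frontier [R3 R4 6, R3 R6 15, R7 R9 15] → take R3 R4 (6); add R3.
Step 5: frontier [R7 R9 15] → take R7 R9 (15); add R9.
Vertex order: R4, R7, R6, R5, R3, R9. The 5th vertex is R3.

R3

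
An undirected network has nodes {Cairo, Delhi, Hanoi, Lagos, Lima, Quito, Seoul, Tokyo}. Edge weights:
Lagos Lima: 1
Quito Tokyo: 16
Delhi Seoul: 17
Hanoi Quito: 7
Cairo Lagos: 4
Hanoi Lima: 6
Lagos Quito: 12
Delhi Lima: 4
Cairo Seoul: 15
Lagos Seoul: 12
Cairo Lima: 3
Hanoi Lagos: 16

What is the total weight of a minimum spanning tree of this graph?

49

Sort edges by weight, then run Kruskal:
Lagos Lima (1): add — endpoints in different components.
Cairo Lima (3): add — endpoints in different components.
Cairo Lagos (4): skip — Lagos and Cairo already connected.
Delhi Lima (4): add — endpoints in different components.
Hanoi Lima (6): add — endpoints in different components.
Hanoi Quito (7): add — endpoints in different components.
Lagos Quito (12): skip — Lagos and Quito already connected.
Lagos Seoul (12): add — endpoints in different components.
Cairo Seoul (15): skip — Seoul and Cairo already connected.
Hanoi Lagos (16): skip — Lagos and Hanoi already connected.
Quito Tokyo (16): add — endpoints in different components.
MST edges: Lagos Lima, Cairo Lima, Delhi Lima, Hanoi Lima, Hanoi Quito, Lagos Seoul, Quito Tokyo; total weight 1+3+4+6+7+12+16 = 49.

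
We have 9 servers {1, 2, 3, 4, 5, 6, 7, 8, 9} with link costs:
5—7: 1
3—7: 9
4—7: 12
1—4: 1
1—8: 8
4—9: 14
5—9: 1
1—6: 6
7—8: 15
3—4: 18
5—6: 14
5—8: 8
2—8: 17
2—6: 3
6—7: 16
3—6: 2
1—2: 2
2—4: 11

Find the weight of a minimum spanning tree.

26

Sort edges by weight, then run Kruskal:
1—4 (1): add — endpoints in different components.
5—7 (1): add — endpoints in different components.
5—9 (1): add — endpoints in different components.
1—2 (2): add — endpoints in different components.
3—6 (2): add — endpoints in different components.
2—6 (3): add — endpoints in different components.
1—6 (6): skip — 1 and 6 already connected.
1—8 (8): add — endpoints in different components.
5—8 (8): add — endpoints in different components.
MST edges: 1—4, 5—7, 5—9, 1—2, 3—6, 2—6, 1—8, 5—8; total weight 1+1+1+2+2+3+8+8 = 26.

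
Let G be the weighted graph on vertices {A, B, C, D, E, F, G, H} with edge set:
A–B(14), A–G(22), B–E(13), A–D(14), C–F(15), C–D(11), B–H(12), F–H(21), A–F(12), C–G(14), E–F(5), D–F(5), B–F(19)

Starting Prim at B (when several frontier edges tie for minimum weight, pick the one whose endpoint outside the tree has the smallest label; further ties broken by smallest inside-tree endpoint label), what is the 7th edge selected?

C-G

Prim, starting at B.
Step 1: frontier [B–H 12, B–E 13, A–B 14, B–F 19] → take B–H (12); add H.
Step 2: frontier [B–E 13, A–B 14, B–F 19, F–H 21] → take B–E (13); add E.
Step 3: frontier [A–B 14, B–F 19, E–F 5, F–H 21] → take E–F (5); add F.
Step 4: frontier [A–B 14, D–F 5, A–F 12, C–F 15] → take D–F (5); add D.
Step 5: frontier [A–B 14, C–D 11, A–D 14, A–F 12, C–F 15] → take C–D (11); add C.
Step 6: frontier [A–B 14, C–G 14, A–D 14, A–F 12] → take A–F (12); add A.
Step 7: frontier [A–G 22, C–G 14] → take C–G (14); add G.
The 7th edge added is C–G.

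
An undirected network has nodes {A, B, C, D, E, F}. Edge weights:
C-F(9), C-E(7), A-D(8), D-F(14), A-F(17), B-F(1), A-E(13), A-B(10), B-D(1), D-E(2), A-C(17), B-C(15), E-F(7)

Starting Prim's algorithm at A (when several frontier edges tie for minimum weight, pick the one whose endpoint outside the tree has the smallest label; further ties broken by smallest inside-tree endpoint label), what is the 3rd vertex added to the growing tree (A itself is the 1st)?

Grow the tree from A using Prim:
Step 1: frontier [A-D 8, A-B 10, A-E 13, A-C 17, A-F 17] → take A-D (8); add D.
Step 2: frontier [A-B 10, A-E 13, A-C 17, A-F 17, B-D 1, D-E 2, D-F 14] → take B-D (1); add B.
Step 3: frontier [A-E 13, A-C 17, A-F 17, B-F 1, B-C 15, D-E 2, D-F 14] → take B-F (1); add F.
Step 4: frontier [A-E 13, A-C 17, B-C 15, D-E 2, E-F 7, C-F 9] → take D-E (2); add E.
Step 5: frontier [A-C 17, B-C 15, C-E 7, C-F 9] → take C-E (7); add C.
Vertex order: A, D, B, F, E, C. The 3rd vertex is B.

B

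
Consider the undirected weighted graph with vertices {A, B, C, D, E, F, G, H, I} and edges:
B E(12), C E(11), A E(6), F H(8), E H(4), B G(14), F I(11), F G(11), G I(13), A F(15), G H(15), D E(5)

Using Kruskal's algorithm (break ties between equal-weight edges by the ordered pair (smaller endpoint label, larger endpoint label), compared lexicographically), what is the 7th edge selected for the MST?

Sort edges by weight, then run Kruskal:
E H (4): add — endpoints in different components.
D E (5): add — endpoints in different components.
A E (6): add — endpoints in different components.
F H (8): add — endpoints in different components.
C E (11): add — endpoints in different components.
F G (11): add — endpoints in different components.
F I (11): add — endpoints in different components.
B E (12): add — endpoints in different components.
The 7th edge added is F I.

F-I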